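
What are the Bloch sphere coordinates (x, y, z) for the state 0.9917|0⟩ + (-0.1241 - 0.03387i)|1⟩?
(-0.2461, -0.06718, 0.9669)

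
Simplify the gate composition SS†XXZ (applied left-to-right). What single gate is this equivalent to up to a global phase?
Z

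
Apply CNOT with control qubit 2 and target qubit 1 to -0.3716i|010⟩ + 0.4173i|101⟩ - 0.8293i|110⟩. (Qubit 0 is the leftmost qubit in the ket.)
-0.3716i|010⟩ - 0.8293i|110⟩ + 0.4173i|111⟩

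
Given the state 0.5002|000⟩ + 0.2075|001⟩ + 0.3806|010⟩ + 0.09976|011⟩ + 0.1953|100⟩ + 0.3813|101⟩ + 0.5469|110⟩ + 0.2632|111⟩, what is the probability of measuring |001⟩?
0.04306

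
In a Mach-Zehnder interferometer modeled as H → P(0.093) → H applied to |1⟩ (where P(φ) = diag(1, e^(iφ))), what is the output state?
(0.002161 - 0.04643i)|0⟩ + (0.9978 + 0.04643i)|1⟩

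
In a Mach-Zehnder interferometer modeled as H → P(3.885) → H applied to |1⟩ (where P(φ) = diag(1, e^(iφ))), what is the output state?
(0.8681 + 0.3384i)|0⟩ + (0.1319 - 0.3384i)|1⟩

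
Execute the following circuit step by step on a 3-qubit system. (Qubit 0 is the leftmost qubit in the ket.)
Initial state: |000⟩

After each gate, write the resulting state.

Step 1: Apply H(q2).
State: 1/√2|000⟩ + 1/√2|001⟩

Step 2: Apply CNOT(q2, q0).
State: 1/√2|000⟩ + 1/√2|101⟩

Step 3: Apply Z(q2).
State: 1/√2|000⟩ - 1/√2|101⟩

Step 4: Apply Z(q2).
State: 1/√2|000⟩ + 1/√2|101⟩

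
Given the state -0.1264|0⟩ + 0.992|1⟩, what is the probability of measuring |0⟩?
0.01598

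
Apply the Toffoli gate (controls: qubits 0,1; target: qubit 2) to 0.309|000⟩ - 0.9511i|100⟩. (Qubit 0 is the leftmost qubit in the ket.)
0.309|000⟩ - 0.9511i|100⟩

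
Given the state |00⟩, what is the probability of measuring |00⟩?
1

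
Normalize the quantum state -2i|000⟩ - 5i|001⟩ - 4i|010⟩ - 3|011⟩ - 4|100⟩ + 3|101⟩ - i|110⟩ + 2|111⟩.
-0.2182i|000⟩ - 0.5455i|001⟩ - 0.4364i|010⟩ - 0.3273|011⟩ - 0.4364|100⟩ + 0.3273|101⟩ - 0.1091i|110⟩ + 0.2182|111⟩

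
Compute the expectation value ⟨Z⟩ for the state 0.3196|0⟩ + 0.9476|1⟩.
-0.7958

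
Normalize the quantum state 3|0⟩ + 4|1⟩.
0.6|0⟩ + 0.8|1⟩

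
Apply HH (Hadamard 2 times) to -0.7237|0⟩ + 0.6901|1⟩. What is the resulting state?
-0.7237|0⟩ + 0.6901|1⟩

H² = I, so an even number of Hadamards cancels: H^2 = I and the state is unchanged.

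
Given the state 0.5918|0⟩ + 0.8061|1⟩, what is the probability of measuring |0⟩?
0.3502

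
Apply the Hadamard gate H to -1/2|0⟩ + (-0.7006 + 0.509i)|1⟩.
(-0.849 + 0.3599i)|0⟩ + (0.1418 - 0.3599i)|1⟩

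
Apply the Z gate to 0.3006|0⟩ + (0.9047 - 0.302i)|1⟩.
0.3006|0⟩ + (-0.9047 + 0.302i)|1⟩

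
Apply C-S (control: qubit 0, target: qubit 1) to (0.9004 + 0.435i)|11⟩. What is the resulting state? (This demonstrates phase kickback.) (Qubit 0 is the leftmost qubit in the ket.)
(-0.435 + 0.9004i)|11⟩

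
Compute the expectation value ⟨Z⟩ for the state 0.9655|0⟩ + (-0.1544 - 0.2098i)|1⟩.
0.8643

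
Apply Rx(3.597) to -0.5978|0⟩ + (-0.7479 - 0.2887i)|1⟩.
(-0.1463 + 0.7286i)|0⟩ + (0.1688 + 0.6475i)|1⟩

Rx(3.597) = [[cos(θ/2), −i·sin(θ/2)], [−i·sin(θ/2), cos(θ/2)]]; θ = 3.597, cos(θ/2) ≈ -0.225741, sin(θ/2) ≈ 0.974187.
With a = amp(|0⟩) = -0.5978 and b = amp(|1⟩) = (-0.7479 - 0.2887i):
new amp(|0⟩) = (-0.225741)·a + (-0.974187i)·b = (-0.1463 + 0.7286i)
new amp(|1⟩) = (-0.974187i)·a + (-0.225741)·b = (0.1688 + 0.6475i)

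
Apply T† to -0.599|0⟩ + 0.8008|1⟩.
-0.599|0⟩ + (0.5663 - 0.5663i)|1⟩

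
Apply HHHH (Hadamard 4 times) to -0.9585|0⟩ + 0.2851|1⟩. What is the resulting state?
-0.9585|0⟩ + 0.2851|1⟩

H² = I, so an even number of Hadamards cancels: H^4 = I and the state is unchanged.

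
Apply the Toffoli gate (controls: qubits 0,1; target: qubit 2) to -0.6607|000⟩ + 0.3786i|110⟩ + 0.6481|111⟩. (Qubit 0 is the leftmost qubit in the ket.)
-0.6607|000⟩ + 0.6481|110⟩ + 0.3786i|111⟩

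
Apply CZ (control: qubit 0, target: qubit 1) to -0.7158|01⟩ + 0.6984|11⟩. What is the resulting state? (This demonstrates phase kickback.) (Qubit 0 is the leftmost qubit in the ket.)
-0.7158|01⟩ - 0.6984|11⟩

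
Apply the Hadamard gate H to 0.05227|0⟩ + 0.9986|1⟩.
0.7431|0⟩ - 0.6692|1⟩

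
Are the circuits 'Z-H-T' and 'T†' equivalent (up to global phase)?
No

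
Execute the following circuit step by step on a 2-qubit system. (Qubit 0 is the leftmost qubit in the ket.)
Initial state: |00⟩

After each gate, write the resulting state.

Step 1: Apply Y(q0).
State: i|10⟩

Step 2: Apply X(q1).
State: i|11⟩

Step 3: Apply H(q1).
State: (1/√2)i|10⟩ - (1/√2)i|11⟩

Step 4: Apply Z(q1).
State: (1/√2)i|10⟩ + (1/√2)i|11⟩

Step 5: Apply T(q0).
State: (-1/2 + (1/2)i)|10⟩ + (-1/2 + (1/2)i)|11⟩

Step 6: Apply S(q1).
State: (-1/2 + (1/2)i)|10⟩ + (-1/2 - (1/2)i)|11⟩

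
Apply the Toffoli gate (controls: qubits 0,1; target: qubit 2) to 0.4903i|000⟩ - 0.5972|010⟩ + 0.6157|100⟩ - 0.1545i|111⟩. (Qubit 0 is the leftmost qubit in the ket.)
0.4903i|000⟩ - 0.5972|010⟩ + 0.6157|100⟩ - 0.1545i|110⟩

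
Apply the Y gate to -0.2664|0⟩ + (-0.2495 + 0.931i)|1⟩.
(0.931 + 0.2495i)|0⟩ - 0.2664i|1⟩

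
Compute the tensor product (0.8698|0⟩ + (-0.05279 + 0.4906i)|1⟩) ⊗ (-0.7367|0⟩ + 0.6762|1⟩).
-0.6408|00⟩ + 0.5882|01⟩ + (0.03889 - 0.3614i)|10⟩ + (-0.0357 + 0.3317i)|11⟩

amp(|b₁b₂…⟩) = product of the factor amplitudes for bits b₁, b₂, …; only kets whose every factor amplitude is nonzero survive.
|00⟩: (0.8698)(-0.7367) = -0.6408
|01⟩: (0.8698)(0.6762) = 0.5882
|10⟩: (-0.05279 + 0.4906i)(-0.7367) = (0.03889 - 0.3614i)
|11⟩: (-0.05279 + 0.4906i)(0.6762) = (-0.0357 + 0.3317i)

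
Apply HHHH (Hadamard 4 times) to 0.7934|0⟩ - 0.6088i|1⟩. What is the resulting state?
0.7934|0⟩ - 0.6088i|1⟩

H² = I, so an even number of Hadamards cancels: H^4 = I and the state is unchanged.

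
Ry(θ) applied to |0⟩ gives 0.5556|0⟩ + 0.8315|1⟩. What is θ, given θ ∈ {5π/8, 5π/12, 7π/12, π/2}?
5π/8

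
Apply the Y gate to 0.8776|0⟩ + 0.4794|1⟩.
-0.4794i|0⟩ + 0.8776i|1⟩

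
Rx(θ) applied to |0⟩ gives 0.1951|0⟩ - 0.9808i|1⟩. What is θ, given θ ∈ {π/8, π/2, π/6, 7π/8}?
7π/8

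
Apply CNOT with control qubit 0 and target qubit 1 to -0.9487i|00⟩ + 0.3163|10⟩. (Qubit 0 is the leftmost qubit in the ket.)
-0.9487i|00⟩ + 0.3163|11⟩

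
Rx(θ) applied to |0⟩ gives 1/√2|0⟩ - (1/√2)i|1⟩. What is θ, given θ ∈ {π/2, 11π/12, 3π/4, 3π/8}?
π/2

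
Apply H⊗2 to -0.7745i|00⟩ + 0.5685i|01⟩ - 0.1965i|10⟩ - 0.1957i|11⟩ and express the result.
-0.2991i|00⟩ - 0.6719i|01⟩ + 0.0931i|10⟩ - 0.6711i|11⟩

H⊗2 gives amp(|y⟩) = (1/2) Σ_x (−1)^(x·y) amp(|x⟩), where x·y is the number of positions in which both x and y have a 1.
|00⟩: (-0.7745i + 0.5685i - 0.1965i - 0.1957i)/2 = -0.2991i
|01⟩: (-0.7745i - 0.5685i - 0.1965i + 0.1957i)/2 = -0.6719i
|10⟩: (-0.7745i + 0.5685i + 0.1965i + 0.1957i)/2 = 0.0931i
|11⟩: (-0.7745i - 0.5685i + 0.1965i - 0.1957i)/2 = -0.6711i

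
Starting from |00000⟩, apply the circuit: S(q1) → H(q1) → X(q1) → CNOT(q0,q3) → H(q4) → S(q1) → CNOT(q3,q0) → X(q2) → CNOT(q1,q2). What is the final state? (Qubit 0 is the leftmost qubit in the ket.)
1/2|00100⟩ + 1/2|00101⟩ + (1/2)i|01000⟩ + (1/2)i|01001⟩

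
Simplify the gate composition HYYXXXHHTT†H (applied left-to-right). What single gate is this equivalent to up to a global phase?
Z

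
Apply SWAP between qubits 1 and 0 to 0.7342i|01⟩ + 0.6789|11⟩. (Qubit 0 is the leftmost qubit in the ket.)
0.7342i|10⟩ + 0.6789|11⟩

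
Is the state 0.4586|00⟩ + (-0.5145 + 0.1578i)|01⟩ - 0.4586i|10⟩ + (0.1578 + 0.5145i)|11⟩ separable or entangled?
Separable

Writing the state as a|00⟩ + b|01⟩ + c|10⟩ + d|11⟩, it is a product state iff ad − bc = 0.
Here (a, b, c, d) = (0.4586, (-0.5145 + 0.1578i), -0.4586i, (0.1578 + 0.5145i)): ad − bc = (0.4586)(0.1578 + 0.5145i) − (-0.5145 + 0.1578i)(-0.4586i) = 0, so the state is separable.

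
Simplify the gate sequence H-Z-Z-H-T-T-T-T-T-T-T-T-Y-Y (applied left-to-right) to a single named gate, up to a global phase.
I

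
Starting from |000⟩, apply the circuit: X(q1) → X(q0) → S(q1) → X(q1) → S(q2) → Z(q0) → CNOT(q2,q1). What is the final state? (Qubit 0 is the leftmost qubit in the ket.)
-i|100⟩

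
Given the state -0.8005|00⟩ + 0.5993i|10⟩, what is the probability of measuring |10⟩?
0.3592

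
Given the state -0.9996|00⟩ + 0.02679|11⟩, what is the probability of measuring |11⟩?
0.0007177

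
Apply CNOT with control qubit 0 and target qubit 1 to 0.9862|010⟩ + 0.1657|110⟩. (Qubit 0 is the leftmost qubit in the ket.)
0.9862|010⟩ + 0.1657|100⟩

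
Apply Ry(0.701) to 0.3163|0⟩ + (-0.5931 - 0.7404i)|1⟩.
(0.5007 + 0.2542i)|0⟩ + (-0.4484 - 0.6954i)|1⟩

Ry(0.701) = [[cos(θ/2), −sin(θ/2)], [sin(θ/2), cos(θ/2)]]; θ = 0.701, cos(θ/2) ≈ 0.939201, sin(θ/2) ≈ 0.343367.
With a = amp(|0⟩) = 0.3163 and b = amp(|1⟩) = (-0.5931 - 0.7404i):
new amp(|0⟩) = (0.939201)·a + (-0.343367)·b = (0.5007 + 0.2542i)
new amp(|1⟩) = (0.343367)·a + (0.939201)·b = (-0.4484 - 0.6954i)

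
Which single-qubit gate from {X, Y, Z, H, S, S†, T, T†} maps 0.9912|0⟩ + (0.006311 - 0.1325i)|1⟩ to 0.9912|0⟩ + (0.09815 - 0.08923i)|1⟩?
T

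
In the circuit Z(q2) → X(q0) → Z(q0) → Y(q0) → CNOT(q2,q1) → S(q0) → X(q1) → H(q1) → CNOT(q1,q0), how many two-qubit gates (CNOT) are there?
2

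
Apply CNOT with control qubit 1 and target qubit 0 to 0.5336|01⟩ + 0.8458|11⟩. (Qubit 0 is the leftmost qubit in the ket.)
0.8458|01⟩ + 0.5336|11⟩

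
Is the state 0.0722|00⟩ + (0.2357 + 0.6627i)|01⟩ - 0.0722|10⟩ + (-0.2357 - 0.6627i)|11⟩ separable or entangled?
Separable

Writing the state as a|00⟩ + b|01⟩ + c|10⟩ + d|11⟩, it is a product state iff ad − bc = 0.
Here (a, b, c, d) = (0.0722, (0.2357 + 0.6627i), -0.0722, (-0.2357 - 0.6627i)): ad − bc = (0.0722)(-0.2357 - 0.6627i) − (0.2357 + 0.6627i)(-0.0722) = 0, so the state is separable.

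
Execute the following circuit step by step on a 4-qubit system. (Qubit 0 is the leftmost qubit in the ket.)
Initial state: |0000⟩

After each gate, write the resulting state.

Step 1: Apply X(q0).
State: |1000⟩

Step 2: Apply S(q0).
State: i|1000⟩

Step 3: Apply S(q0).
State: -|1000⟩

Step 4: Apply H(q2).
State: -1/√2|1000⟩ - 1/√2|1010⟩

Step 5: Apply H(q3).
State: -1/2|1000⟩ - 1/2|1001⟩ - 1/2|1010⟩ - 1/2|1011⟩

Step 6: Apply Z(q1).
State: -1/2|1000⟩ - 1/2|1001⟩ - 1/2|1010⟩ - 1/2|1011⟩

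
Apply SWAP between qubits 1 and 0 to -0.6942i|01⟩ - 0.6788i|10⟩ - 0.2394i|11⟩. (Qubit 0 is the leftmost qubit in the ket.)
-0.6788i|01⟩ - 0.6942i|10⟩ - 0.2394i|11⟩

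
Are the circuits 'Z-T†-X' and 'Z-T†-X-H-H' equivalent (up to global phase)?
Yes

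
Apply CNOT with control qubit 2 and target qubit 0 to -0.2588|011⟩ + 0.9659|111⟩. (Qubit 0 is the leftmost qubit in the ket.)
0.9659|011⟩ - 0.2588|111⟩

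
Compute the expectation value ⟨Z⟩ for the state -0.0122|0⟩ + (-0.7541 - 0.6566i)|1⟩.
-0.9996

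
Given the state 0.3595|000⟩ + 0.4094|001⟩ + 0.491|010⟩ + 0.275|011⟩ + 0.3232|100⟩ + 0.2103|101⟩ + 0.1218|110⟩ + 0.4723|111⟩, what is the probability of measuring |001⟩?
0.1676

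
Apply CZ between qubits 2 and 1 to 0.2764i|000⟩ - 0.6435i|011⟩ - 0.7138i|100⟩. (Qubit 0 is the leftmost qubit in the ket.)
0.2764i|000⟩ + 0.6435i|011⟩ - 0.7138i|100⟩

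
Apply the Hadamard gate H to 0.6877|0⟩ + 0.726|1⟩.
0.9996|0⟩ - 0.02708|1⟩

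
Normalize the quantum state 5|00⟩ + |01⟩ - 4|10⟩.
0.7715|00⟩ + 0.1543|01⟩ - 0.6172|10⟩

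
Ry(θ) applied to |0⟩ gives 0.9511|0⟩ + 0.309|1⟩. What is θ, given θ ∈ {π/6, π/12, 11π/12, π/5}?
π/5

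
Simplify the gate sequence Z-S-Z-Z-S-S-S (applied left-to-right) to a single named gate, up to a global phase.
Z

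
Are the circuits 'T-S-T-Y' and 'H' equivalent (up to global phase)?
No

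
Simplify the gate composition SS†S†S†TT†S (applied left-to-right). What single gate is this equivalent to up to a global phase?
S†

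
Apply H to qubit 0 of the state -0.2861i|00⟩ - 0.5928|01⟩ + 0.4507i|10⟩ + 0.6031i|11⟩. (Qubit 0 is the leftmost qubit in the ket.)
0.1164i|00⟩ + (-0.4192 + 0.4265i)|01⟩ - 0.521i|10⟩ + (-0.4192 - 0.4265i)|11⟩

H on qubit 0 mixes each pair of kets that differ only in qubit 0: amplitudes (a, b) of (|…0…⟩, |…1…⟩) become ((a + b)/√2, (a − b)/√2). Kets absent from the input have amplitude 0.
(|00⟩, |10⟩): (a, b) = (-0.2861i, 0.4507i) → (0.1164i, -0.521i)
(|01⟩, |11⟩): (a, b) = (-0.5928, 0.6031i) → ((-0.4192 + 0.4265i), (-0.4192 - 0.4265i))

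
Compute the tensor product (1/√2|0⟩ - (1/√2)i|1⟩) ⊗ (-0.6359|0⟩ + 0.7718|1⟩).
-0.4496|00⟩ + 0.5457|01⟩ + 0.4496i|10⟩ - 0.5457i|11⟩

amp(|b₁b₂…⟩) = product of the factor amplitudes for bits b₁, b₂, …; only kets whose every factor amplitude is nonzero survive.
|00⟩: (1/√2)(-0.6359) = -0.4496
|01⟩: (1/√2)(0.7718) = 0.5457
|10⟩: (-(1/√2)i)(-0.6359) = 0.4496i
|11⟩: (-(1/√2)i)(0.7718) = -0.5457i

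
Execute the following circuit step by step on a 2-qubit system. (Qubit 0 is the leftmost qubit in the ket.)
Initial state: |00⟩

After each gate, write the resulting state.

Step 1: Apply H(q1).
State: 1/√2|00⟩ + 1/√2|01⟩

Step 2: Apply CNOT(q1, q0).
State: 1/√2|00⟩ + 1/√2|11⟩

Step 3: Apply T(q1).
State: 1/√2|00⟩ + (1/2 + (1/2)i)|11⟩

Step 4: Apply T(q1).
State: 1/√2|00⟩ + (1/√2)i|11⟩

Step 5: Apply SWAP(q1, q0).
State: 1/√2|00⟩ + (1/√2)i|11⟩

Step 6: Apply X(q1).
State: 1/√2|01⟩ + (1/√2)i|10⟩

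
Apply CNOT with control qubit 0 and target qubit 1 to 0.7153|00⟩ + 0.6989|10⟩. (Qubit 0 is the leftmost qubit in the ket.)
0.7153|00⟩ + 0.6989|11⟩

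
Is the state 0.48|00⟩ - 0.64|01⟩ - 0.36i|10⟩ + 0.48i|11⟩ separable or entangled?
Separable

Writing the state as a|00⟩ + b|01⟩ + c|10⟩ + d|11⟩, it is a product state iff ad − bc = 0.
Here (a, b, c, d) = (0.48, -0.64, -0.36i, 0.48i): ad − bc = (0.48)(0.48i) − (-0.64)(-0.36i) = 0, so the state is separable.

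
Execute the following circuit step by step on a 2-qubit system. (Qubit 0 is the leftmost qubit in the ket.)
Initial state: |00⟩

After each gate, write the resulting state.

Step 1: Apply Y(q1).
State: i|01⟩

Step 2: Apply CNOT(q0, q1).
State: i|01⟩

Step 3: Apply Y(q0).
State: -|11⟩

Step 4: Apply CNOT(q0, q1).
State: -|10⟩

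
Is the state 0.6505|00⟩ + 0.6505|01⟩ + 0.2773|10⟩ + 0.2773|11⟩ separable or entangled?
Separable

Writing the state as a|00⟩ + b|01⟩ + c|10⟩ + d|11⟩, it is a product state iff ad − bc = 0.
Here (a, b, c, d) = (0.6505, 0.6505, 0.2773, 0.2773): ad − bc = (0.6505)(0.2773) − (0.6505)(0.2773) = 0, so the state is separable.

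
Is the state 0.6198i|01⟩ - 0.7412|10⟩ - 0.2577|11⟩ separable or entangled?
Entangled

Writing the state as a|00⟩ + b|01⟩ + c|10⟩ + d|11⟩, it is a product state iff ad − bc = 0.
Here (a, b, c, d) = (0, 0.6198i, -0.7412, -0.2577): ad − bc = (0)(-0.2577) − (0.6198i)(-0.7412) = 0.4594i ≠ 0, so the state is entangled.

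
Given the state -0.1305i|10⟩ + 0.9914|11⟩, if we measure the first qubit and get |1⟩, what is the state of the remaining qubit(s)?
-0.1305i|0⟩ + 0.9914|1⟩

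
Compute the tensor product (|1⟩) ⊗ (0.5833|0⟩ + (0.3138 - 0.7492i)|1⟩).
0.5833|10⟩ + (0.3138 - 0.7492i)|11⟩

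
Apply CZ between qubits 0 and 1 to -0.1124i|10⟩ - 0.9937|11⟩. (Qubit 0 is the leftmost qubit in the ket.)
-0.1124i|10⟩ + 0.9937|11⟩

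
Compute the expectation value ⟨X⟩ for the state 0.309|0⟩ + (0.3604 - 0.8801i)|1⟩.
0.2227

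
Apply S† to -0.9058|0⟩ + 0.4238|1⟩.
-0.9058|0⟩ - 0.4238i|1⟩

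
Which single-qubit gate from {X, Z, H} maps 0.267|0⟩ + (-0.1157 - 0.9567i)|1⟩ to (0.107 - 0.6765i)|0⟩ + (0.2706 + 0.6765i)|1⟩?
H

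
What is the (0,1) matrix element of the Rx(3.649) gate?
-0.968i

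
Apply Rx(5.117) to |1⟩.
-0.5506i|0⟩ - 0.8348|1⟩

Rx(5.117) = [[cos(θ/2), −i·sin(θ/2)], [−i·sin(θ/2), cos(θ/2)]]; θ = 5.117, cos(θ/2) ≈ -0.834764, sin(θ/2) ≈ 0.550608.
With a = amp(|0⟩) = 0 and b = amp(|1⟩) = 1:
new amp(|0⟩) = (-0.834764)·a + (-0.550608i)·b = -0.5506i
new amp(|1⟩) = (-0.550608i)·a + (-0.834764)·b = -0.8348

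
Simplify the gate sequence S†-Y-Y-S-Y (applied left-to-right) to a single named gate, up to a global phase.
Y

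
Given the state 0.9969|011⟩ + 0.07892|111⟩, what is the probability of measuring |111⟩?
0.006228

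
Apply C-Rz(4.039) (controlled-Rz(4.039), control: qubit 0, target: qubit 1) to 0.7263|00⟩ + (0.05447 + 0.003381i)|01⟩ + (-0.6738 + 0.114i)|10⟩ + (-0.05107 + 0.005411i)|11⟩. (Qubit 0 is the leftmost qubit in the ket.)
0.7263|00⟩ + (0.05447 + 0.003381i)|01⟩ + (0.395 + 0.5576i)|10⟩ + (0.01728 - 0.04836i)|11⟩

C-Rz(4.039) leaves the control-|0⟩ kets |00⟩, |01⟩ unchanged and applies Rz(4.039) to qubit 1 on the control-|1⟩ pair (|10⟩, |11⟩).
Rz(4.039) = [[e^(−iθ/2), 0], [0, e^(iθ/2)]] with e^(±iθ/2) = cos(θ/2) ± i·sin(θ/2); θ = 4.039, cos(θ/2) ≈ -0.433798, sin(θ/2) ≈ 0.90101.
With a = amp(|10⟩) = (-0.6738 + 0.114i) and b = amp(|11⟩) = (-0.05107 + 0.005411i):
new amp(|10⟩) = (-0.433798 - 0.90101i)·a = (0.395 + 0.5576i)
new amp(|11⟩) = (-0.433798 + 0.90101i)·b = (0.01728 - 0.04836i)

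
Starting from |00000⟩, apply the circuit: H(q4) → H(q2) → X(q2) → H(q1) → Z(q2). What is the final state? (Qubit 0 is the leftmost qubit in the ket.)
1/√8|00000⟩ + 1/√8|00001⟩ - 1/√8|00100⟩ - 1/√8|00101⟩ + 1/√8|01000⟩ + 1/√8|01001⟩ - 1/√8|01100⟩ - 1/√8|01101⟩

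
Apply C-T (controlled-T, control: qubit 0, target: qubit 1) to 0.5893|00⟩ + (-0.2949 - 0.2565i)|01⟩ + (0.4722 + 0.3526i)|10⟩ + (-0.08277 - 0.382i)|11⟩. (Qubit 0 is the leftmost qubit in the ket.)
0.5893|00⟩ + (-0.2949 - 0.2565i)|01⟩ + (0.4722 + 0.3526i)|10⟩ + (0.2116 - 0.3286i)|11⟩

C-T leaves the control-|0⟩ kets |00⟩, |01⟩ unchanged and applies T to qubit 1 on the control-|1⟩ pair (|10⟩, |11⟩).
T = [[1, 0], [0, (1/√2 + (1/√2)i)]].
With a = amp(|10⟩) = (0.4722 + 0.3526i) and b = amp(|11⟩) = (-0.08277 - 0.382i):
new amp(|10⟩) = (1)·a = (0.4722 + 0.3526i)
new amp(|11⟩) = (1/√2 + (1/√2)i)·b = (0.2116 - 0.3286i)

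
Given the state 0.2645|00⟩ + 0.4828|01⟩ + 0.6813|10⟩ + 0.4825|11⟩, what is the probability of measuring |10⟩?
0.4642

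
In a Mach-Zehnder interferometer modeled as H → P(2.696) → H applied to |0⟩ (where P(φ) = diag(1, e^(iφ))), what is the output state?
(0.04882 + 0.2155i)|0⟩ + (0.9512 - 0.2155i)|1⟩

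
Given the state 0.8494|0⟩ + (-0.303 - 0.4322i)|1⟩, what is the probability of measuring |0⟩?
0.7215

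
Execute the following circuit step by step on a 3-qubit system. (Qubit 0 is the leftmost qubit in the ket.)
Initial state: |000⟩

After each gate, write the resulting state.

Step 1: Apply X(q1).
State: |010⟩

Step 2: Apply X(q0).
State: |110⟩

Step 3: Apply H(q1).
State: 1/√2|100⟩ - 1/√2|110⟩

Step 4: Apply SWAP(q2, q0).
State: 1/√2|001⟩ - 1/√2|011⟩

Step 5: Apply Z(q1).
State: 1/√2|001⟩ + 1/√2|011⟩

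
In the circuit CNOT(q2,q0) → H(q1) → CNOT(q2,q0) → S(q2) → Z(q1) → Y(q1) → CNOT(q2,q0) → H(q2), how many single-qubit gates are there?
5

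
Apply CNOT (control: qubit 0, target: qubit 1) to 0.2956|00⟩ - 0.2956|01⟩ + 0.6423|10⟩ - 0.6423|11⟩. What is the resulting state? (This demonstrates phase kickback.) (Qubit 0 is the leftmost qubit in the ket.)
0.2956|00⟩ - 0.2956|01⟩ - 0.6423|10⟩ + 0.6423|11⟩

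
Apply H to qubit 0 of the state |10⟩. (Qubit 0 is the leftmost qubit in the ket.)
1/√2|00⟩ - 1/√2|10⟩

H on qubit 0 mixes each pair of kets that differ only in qubit 0: amplitudes (a, b) of (|…0…⟩, |…1…⟩) become ((a + b)/√2, (a − b)/√2). Kets absent from the input have amplitude 0.
(|00⟩, |10⟩): (a, b) = (0, 1) → (1/√2, -1/√2)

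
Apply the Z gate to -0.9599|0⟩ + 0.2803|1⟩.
-0.9599|0⟩ - 0.2803|1⟩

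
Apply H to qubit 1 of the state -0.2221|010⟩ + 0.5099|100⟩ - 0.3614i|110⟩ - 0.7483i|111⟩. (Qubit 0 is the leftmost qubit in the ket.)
-0.157|000⟩ + 0.157|010⟩ + (0.3606 - 0.2555i)|100⟩ - 0.5291i|101⟩ + (0.3606 + 0.2555i)|110⟩ + 0.5291i|111⟩

H on qubit 1 mixes each pair of kets that differ only in qubit 1: amplitudes (a, b) of (|…0…⟩, |…1…⟩) become ((a + b)/√2, (a − b)/√2). Kets absent from the input have amplitude 0.
(|000⟩, |010⟩): (a, b) = (0, -0.2221) → (-0.157, 0.157)
(|100⟩, |110⟩): (a, b) = (0.5099, -0.3614i) → ((0.3606 - 0.2555i), (0.3606 + 0.2555i))
(|101⟩, |111⟩): (a, b) = (0, -0.7483i) → (-0.5291i, 0.5291i)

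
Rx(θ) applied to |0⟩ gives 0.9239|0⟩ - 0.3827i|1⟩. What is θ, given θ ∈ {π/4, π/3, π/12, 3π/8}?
π/4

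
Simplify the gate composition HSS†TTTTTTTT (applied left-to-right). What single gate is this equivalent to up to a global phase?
H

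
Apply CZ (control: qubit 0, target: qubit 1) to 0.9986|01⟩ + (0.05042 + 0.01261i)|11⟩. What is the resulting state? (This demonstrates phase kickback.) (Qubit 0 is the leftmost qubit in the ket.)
0.9986|01⟩ + (-0.05042 - 0.01261i)|11⟩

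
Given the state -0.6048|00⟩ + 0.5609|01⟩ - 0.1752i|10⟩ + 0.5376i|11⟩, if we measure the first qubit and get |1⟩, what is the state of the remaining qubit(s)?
-0.3099i|0⟩ + 0.9508i|1⟩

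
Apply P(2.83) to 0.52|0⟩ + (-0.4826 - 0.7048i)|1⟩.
0.52|0⟩ + (0.6754 + 0.5229i)|1⟩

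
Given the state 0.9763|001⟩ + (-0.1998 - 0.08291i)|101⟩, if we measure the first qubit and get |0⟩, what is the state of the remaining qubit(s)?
|01⟩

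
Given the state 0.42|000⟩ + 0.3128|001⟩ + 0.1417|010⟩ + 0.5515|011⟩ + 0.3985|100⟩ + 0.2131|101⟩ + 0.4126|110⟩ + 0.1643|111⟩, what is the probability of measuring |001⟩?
0.09784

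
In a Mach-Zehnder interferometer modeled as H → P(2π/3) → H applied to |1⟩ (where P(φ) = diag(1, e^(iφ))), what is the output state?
(0.75 - 0.433i)|0⟩ + (0.25 + 0.433i)|1⟩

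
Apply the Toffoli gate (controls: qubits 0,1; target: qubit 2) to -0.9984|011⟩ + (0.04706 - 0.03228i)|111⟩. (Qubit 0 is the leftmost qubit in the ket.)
-0.9984|011⟩ + (0.04706 - 0.03228i)|110⟩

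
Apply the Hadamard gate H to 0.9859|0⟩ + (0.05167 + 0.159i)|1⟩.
(0.7337 + 0.1124i)|0⟩ + (0.6606 - 0.1124i)|1⟩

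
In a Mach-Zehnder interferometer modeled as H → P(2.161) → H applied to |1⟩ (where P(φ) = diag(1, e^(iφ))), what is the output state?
(0.7783 - 0.4154i)|0⟩ + (0.2217 + 0.4154i)|1⟩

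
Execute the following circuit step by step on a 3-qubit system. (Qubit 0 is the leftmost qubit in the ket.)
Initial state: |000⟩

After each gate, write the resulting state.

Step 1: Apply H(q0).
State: 1/√2|000⟩ + 1/√2|100⟩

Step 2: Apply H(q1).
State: 1/2|000⟩ + 1/2|010⟩ + 1/2|100⟩ + 1/2|110⟩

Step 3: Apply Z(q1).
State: 1/2|000⟩ - 1/2|010⟩ + 1/2|100⟩ - 1/2|110⟩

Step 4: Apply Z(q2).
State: 1/2|000⟩ - 1/2|010⟩ + 1/2|100⟩ - 1/2|110⟩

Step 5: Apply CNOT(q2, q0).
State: 1/2|000⟩ - 1/2|010⟩ + 1/2|100⟩ - 1/2|110⟩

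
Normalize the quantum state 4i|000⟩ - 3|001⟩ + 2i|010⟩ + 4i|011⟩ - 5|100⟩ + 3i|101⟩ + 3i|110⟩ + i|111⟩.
0.424i|000⟩ - 0.318|001⟩ + 0.212i|010⟩ + 0.424i|011⟩ - 0.53|100⟩ + 0.318i|101⟩ + 0.318i|110⟩ + 0.106i|111⟩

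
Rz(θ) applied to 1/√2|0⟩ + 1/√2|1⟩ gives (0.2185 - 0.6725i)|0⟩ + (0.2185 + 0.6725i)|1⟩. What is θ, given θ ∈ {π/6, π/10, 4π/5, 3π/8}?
4π/5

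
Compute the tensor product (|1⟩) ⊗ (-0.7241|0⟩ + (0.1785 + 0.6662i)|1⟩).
-0.7241|10⟩ + (0.1785 + 0.6662i)|11⟩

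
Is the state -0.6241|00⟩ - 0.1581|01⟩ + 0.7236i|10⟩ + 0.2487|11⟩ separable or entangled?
Entangled

Writing the state as a|00⟩ + b|01⟩ + c|10⟩ + d|11⟩, it is a product state iff ad − bc = 0.
Here (a, b, c, d) = (-0.6241, -0.1581, 0.7236i, 0.2487): ad − bc = (-0.6241)(0.2487) − (-0.1581)(0.7236i) = (-0.1552 + 0.1144i) ≠ 0, so the state is entangled.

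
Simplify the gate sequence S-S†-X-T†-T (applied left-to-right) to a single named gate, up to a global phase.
X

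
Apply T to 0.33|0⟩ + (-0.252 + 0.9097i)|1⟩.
0.33|0⟩ + (-0.8214 + 0.4651i)|1⟩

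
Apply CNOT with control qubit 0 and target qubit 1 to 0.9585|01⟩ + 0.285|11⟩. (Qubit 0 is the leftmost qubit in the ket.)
0.9585|01⟩ + 0.285|10⟩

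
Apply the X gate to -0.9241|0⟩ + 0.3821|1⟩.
0.3821|0⟩ - 0.9241|1⟩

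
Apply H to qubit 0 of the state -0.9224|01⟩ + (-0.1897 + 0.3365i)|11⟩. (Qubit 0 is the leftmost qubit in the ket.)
(-0.7864 + 0.2379i)|01⟩ + (-0.5181 - 0.2379i)|11⟩

H on qubit 0 mixes each pair of kets that differ only in qubit 0: amplitudes (a, b) of (|…0…⟩, |…1…⟩) become ((a + b)/√2, (a − b)/√2). Kets absent from the input have amplitude 0.
(|01⟩, |11⟩): (a, b) = (-0.9224, (-0.1897 + 0.3365i)) → ((-0.7864 + 0.2379i), (-0.5181 - 0.2379i))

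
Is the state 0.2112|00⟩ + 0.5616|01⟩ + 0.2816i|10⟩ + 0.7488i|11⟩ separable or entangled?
Separable

Writing the state as a|00⟩ + b|01⟩ + c|10⟩ + d|11⟩, it is a product state iff ad − bc = 0.
Here (a, b, c, d) = (0.2112, 0.5616, 0.2816i, 0.7488i): ad − bc = (0.2112)(0.7488i) − (0.5616)(0.2816i) = 0, so the state is separable.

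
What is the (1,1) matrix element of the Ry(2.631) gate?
0.2525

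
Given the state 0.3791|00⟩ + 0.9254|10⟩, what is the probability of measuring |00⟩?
0.1437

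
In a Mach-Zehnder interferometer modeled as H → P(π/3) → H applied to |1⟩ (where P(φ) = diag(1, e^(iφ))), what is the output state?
(0.25 - 0.433i)|0⟩ + (0.75 + 0.433i)|1⟩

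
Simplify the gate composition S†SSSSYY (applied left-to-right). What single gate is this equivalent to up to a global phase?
S†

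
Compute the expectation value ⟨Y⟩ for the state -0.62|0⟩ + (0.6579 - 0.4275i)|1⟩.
0.5301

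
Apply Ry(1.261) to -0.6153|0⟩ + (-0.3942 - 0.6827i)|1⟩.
(-0.2646 + 0.4025i)|0⟩ + (-0.6812 - 0.5514i)|1⟩

Ry(1.261) = [[cos(θ/2), −sin(θ/2)], [sin(θ/2), cos(θ/2)]]; θ = 1.261, cos(θ/2) ≈ 0.807733, sin(θ/2) ≈ 0.589549.
With a = amp(|0⟩) = -0.6153 and b = amp(|1⟩) = (-0.3942 - 0.6827i):
new amp(|0⟩) = (0.807733)·a + (-0.589549)·b = (-0.2646 + 0.4025i)
new amp(|1⟩) = (0.589549)·a + (0.807733)·b = (-0.6812 - 0.5514i)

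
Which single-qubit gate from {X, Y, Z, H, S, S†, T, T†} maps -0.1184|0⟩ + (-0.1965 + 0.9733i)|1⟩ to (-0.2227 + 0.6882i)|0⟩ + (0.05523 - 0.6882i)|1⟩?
H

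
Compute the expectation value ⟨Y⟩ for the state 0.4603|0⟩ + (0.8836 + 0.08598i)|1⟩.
0.07915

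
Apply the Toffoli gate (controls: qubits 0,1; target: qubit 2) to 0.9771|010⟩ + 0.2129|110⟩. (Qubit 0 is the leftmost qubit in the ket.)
0.9771|010⟩ + 0.2129|111⟩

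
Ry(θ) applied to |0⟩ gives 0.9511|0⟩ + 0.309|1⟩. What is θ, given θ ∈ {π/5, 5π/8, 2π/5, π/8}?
π/5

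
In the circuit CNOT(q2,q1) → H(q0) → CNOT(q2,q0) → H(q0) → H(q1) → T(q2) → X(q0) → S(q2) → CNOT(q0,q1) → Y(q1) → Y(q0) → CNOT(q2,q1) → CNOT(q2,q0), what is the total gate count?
13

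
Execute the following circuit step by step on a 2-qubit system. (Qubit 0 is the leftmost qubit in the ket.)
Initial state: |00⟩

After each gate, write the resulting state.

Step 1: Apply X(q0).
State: |10⟩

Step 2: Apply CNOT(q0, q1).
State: |11⟩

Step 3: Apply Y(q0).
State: -i|01⟩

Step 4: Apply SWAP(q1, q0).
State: -i|10⟩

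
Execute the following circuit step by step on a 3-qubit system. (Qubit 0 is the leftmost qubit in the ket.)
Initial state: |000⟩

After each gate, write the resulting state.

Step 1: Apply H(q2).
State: 1/√2|000⟩ + 1/√2|001⟩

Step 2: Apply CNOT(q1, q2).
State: 1/√2|000⟩ + 1/√2|001⟩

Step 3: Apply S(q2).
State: 1/√2|000⟩ + (1/√2)i|001⟩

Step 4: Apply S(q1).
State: 1/√2|000⟩ + (1/√2)i|001⟩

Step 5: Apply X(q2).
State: (1/√2)i|000⟩ + 1/√2|001⟩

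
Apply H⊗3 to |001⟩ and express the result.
1/√8|000⟩ - 1/√8|001⟩ + 1/√8|010⟩ - 1/√8|011⟩ + 1/√8|100⟩ - 1/√8|101⟩ + 1/√8|110⟩ - 1/√8|111⟩

H⊗3 gives amp(|y⟩) = (1/2√2) Σ_x (−1)^(x·y) amp(|x⟩), where x·y is the number of positions in which both x and y have a 1.
|000⟩: (1)/(2√2) = 1/√8
|001⟩: (-1)/(2√2) = -1/√8
|010⟩: (1)/(2√2) = 1/√8
|011⟩: (-1)/(2√2) = -1/√8
|100⟩: (1)/(2√2) = 1/√8
|101⟩: (-1)/(2√2) = -1/√8
|110⟩: (1)/(2√2) = 1/√8
|111⟩: (-1)/(2√2) = -1/√8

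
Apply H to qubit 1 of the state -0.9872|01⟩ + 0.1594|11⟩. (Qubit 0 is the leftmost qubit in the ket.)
-0.6981|00⟩ + 0.6981|01⟩ + 0.1127|10⟩ - 0.1127|11⟩

H on qubit 1 mixes each pair of kets that differ only in qubit 1: amplitudes (a, b) of (|…0…⟩, |…1…⟩) become ((a + b)/√2, (a − b)/√2). Kets absent from the input have amplitude 0.
(|00⟩, |01⟩): (a, b) = (0, -0.9872) → (-0.6981, 0.6981)
(|10⟩, |11⟩): (a, b) = (0, 0.1594) → (0.1127, -0.1127)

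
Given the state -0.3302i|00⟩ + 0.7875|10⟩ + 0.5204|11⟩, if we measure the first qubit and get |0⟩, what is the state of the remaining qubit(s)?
-i|0⟩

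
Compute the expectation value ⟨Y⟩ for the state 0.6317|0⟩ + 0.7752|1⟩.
0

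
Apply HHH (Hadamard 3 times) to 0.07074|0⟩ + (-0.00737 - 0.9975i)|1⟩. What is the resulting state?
(0.04481 - 0.7053i)|0⟩ + (0.05523 + 0.7053i)|1⟩

H² = I, so H^3 = H: a single Hadamard. With (a, b) = (0.07074, (-0.00737 - 0.9975i)), H gives ((a + b)/√2, (a − b)/√2) = ((0.04481 - 0.7053i), (0.05523 + 0.7053i)).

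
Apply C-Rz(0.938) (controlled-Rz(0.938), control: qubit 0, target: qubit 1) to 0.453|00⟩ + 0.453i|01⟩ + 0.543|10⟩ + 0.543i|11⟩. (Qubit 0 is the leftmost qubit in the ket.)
0.453|00⟩ + 0.453i|01⟩ + (0.4844 - 0.2454i)|10⟩ + (-0.2454 + 0.4844i)|11⟩

C-Rz(0.938) leaves the control-|0⟩ kets |00⟩, |01⟩ unchanged and applies Rz(0.938) to qubit 1 on the control-|1⟩ pair (|10⟩, |11⟩).
Rz(0.938) = [[e^(−iθ/2), 0], [0, e^(iθ/2)]] with e^(±iθ/2) = cos(θ/2) ± i·sin(θ/2); θ = 0.938, cos(θ/2) ≈ 0.892021, sin(θ/2) ≈ 0.451994.
With a = amp(|10⟩) = 0.543 and b = amp(|11⟩) = 0.543i:
new amp(|10⟩) = (0.892021 - 0.451994i)·a = (0.4844 - 0.2454i)
new amp(|11⟩) = (0.892021 + 0.451994i)·b = (-0.2454 + 0.4844i)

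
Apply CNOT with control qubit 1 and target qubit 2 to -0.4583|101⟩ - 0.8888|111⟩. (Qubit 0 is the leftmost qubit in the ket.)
-0.4583|101⟩ - 0.8888|110⟩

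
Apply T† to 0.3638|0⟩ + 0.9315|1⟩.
0.3638|0⟩ + (0.6587 - 0.6587i)|1⟩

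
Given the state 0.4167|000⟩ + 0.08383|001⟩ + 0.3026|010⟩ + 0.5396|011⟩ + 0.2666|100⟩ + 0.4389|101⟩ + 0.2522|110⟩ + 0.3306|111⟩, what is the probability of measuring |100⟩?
0.07108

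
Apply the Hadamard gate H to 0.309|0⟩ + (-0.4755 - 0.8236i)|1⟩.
(-0.1177 - 0.5824i)|0⟩ + (0.5547 + 0.5824i)|1⟩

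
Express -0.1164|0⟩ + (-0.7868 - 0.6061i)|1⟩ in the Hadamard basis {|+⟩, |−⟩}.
(-0.6387 - 0.4286i)|+⟩ + (0.474 + 0.4286i)|−⟩

With |ψ⟩ = α|0⟩ + β|1⟩, the Hadamard-basis coefficients are ⟨+|ψ⟩ = (α + β)/√2 and ⟨−|ψ⟩ = (α − β)/√2.
Here α = -0.1164, β = (-0.7868 - 0.6061i): (α + β)/√2 = (-0.6387 - 0.4286i), (α − β)/√2 = (0.474 + 0.4286i).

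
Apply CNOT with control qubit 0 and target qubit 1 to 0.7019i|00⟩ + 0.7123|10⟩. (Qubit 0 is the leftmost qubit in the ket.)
0.7019i|00⟩ + 0.7123|11⟩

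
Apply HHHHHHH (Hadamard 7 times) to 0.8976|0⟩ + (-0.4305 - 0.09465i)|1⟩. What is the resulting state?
(0.3303 - 0.06693i)|0⟩ + (0.9391 + 0.06693i)|1⟩

H² = I, so H^7 = H: a single Hadamard. With (a, b) = (0.8976, (-0.4305 - 0.09465i)), H gives ((a + b)/√2, (a − b)/√2) = ((0.3303 - 0.06693i), (0.9391 + 0.06693i)).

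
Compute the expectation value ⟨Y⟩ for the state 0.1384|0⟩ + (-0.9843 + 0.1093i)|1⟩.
0.03025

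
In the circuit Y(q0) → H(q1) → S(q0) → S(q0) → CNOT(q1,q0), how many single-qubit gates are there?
4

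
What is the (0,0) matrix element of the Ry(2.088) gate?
0.5028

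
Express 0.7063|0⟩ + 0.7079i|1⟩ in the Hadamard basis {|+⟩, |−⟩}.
(0.4994 + 0.5006i)|+⟩ + (0.4994 - 0.5006i)|−⟩

With |ψ⟩ = α|0⟩ + β|1⟩, the Hadamard-basis coefficients are ⟨+|ψ⟩ = (α + β)/√2 and ⟨−|ψ⟩ = (α − β)/√2.
Here α = 0.7063, β = 0.7079i: (α + β)/√2 = (0.4994 + 0.5006i), (α − β)/√2 = (0.4994 - 0.5006i).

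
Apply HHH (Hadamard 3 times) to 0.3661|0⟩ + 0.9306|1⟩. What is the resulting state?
0.9169|0⟩ - 0.3992|1⟩

H² = I, so H^3 = H: a single Hadamard. With (a, b) = (0.3661, 0.9306), H gives ((a + b)/√2, (a − b)/√2) = (0.9169, -0.3992).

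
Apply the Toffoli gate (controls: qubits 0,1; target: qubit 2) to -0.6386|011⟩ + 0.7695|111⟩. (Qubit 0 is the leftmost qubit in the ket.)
-0.6386|011⟩ + 0.7695|110⟩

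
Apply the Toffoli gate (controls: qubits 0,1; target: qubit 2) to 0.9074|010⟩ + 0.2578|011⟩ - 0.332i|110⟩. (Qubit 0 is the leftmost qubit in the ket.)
0.9074|010⟩ + 0.2578|011⟩ - 0.332i|111⟩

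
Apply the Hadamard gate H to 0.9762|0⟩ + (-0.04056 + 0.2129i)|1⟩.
(0.6616 + 0.1505i)|0⟩ + (0.719 - 0.1505i)|1⟩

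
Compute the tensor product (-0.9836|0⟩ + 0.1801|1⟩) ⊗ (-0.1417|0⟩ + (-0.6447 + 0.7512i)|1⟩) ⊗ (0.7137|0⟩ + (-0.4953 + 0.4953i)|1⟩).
0.09947|000⟩ + (-0.06903 + 0.06903i)|001⟩ + (0.4526 - 0.5273i)|010⟩ + (0.05188 + 0.6801i)|011⟩ - 0.01821|100⟩ + (0.01264 - 0.01264i)|101⟩ + (-0.08287 + 0.09656i)|110⟩ + (-0.0095 - 0.1245i)|111⟩

amp(|b₁b₂…⟩) = product of the factor amplitudes for bits b₁, b₂, …; only kets whose every factor amplitude is nonzero survive.
|000⟩: (-0.9836)(-0.1417)(0.7137) = 0.09947
|001⟩: (-0.9836)(-0.1417)(-0.4953 + 0.4953i) = (-0.06903 + 0.06903i)
|010⟩: (-0.9836)(-0.6447 + 0.7512i)(0.7137) = (0.4526 - 0.5273i)
|011⟩: (-0.9836)(-0.6447 + 0.7512i)(-0.4953 + 0.4953i) = (0.05188 + 0.6801i)
|100⟩: (0.1801)(-0.1417)(0.7137) = -0.01821
|101⟩: (0.1801)(-0.1417)(-0.4953 + 0.4953i) = (0.01264 - 0.01264i)
|110⟩: (0.1801)(-0.6447 + 0.7512i)(0.7137) = (-0.08287 + 0.09656i)
|111⟩: (0.1801)(-0.6447 + 0.7512i)(-0.4953 + 0.4953i) = (-0.0095 - 0.1245i)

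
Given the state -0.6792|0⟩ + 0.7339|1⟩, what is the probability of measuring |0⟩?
0.4613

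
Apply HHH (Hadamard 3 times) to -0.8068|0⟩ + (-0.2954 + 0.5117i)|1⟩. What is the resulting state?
(-0.7794 + 0.3618i)|0⟩ + (-0.3616 - 0.3618i)|1⟩

H² = I, so H^3 = H: a single Hadamard. With (a, b) = (-0.8068, (-0.2954 + 0.5117i)), H gives ((a + b)/√2, (a − b)/√2) = ((-0.7794 + 0.3618i), (-0.3616 - 0.3618i)).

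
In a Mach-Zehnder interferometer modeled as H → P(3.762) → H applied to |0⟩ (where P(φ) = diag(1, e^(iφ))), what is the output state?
(0.09318 - 0.2907i)|0⟩ + (0.9068 + 0.2907i)|1⟩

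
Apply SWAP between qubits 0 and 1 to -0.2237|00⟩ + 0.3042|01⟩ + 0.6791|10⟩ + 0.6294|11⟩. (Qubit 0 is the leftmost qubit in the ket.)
-0.2237|00⟩ + 0.6791|01⟩ + 0.3042|10⟩ + 0.6294|11⟩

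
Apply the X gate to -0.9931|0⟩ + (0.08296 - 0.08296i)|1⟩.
(0.08296 - 0.08296i)|0⟩ - 0.9931|1⟩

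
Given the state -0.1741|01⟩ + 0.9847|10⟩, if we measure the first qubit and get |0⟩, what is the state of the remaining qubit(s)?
-|1⟩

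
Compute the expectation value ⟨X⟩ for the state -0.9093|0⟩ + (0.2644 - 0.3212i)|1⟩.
-0.4808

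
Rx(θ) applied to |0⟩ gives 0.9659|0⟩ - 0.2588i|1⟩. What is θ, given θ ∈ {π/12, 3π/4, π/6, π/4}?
π/6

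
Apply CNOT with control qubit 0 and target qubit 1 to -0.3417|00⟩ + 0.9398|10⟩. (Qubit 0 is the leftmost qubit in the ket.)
-0.3417|00⟩ + 0.9398|11⟩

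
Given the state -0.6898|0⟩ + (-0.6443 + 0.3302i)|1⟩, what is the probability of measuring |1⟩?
0.5242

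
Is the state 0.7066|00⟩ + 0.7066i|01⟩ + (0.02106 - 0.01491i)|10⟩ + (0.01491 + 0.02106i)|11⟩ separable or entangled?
Separable

Writing the state as a|00⟩ + b|01⟩ + c|10⟩ + d|11⟩, it is a product state iff ad − bc = 0.
Here (a, b, c, d) = (0.7066, 0.7066i, (0.02106 - 0.01491i), (0.01491 + 0.02106i)): ad − bc = (0.7066)(0.01491 + 0.02106i) − (0.7066i)(0.02106 - 0.01491i) = 0, so the state is separable.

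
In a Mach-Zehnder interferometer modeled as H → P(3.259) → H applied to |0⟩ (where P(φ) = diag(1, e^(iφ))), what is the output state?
(0.003442 - 0.05857i)|0⟩ + (0.9966 + 0.05857i)|1⟩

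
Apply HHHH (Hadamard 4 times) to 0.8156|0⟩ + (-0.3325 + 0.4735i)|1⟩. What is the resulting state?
0.8156|0⟩ + (-0.3325 + 0.4735i)|1⟩

H² = I, so an even number of Hadamards cancels: H^4 = I and the state is unchanged.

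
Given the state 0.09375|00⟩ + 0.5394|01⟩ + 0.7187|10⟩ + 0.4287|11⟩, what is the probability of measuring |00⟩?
0.008789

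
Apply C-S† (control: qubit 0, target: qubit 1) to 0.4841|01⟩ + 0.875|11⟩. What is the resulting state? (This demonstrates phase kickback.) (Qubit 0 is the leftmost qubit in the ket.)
0.4841|01⟩ - 0.875i|11⟩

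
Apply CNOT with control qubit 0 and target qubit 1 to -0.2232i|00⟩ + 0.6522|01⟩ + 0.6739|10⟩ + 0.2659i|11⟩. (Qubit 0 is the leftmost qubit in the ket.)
-0.2232i|00⟩ + 0.6522|01⟩ + 0.2659i|10⟩ + 0.6739|11⟩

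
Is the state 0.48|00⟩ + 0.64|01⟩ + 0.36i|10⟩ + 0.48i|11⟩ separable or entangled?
Separable

Writing the state as a|00⟩ + b|01⟩ + c|10⟩ + d|11⟩, it is a product state iff ad − bc = 0.
Here (a, b, c, d) = (0.48, 0.64, 0.36i, 0.48i): ad − bc = (0.48)(0.48i) − (0.64)(0.36i) = 0, so the state is separable.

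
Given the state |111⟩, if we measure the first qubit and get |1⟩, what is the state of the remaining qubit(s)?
|11⟩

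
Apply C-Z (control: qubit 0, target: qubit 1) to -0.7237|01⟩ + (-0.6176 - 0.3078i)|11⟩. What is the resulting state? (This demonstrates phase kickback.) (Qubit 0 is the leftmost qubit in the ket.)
-0.7237|01⟩ + (0.6176 + 0.3078i)|11⟩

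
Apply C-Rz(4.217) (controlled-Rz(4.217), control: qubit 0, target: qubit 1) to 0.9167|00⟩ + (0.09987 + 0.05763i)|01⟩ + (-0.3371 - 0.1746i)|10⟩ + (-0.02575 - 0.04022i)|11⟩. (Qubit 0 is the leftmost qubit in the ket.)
0.9167|00⟩ + (0.09987 + 0.05763i)|01⟩ + (0.02269 + 0.379i)|10⟩ + (0.04773 - 0.001517i)|11⟩

C-Rz(4.217) leaves the control-|0⟩ kets |00⟩, |01⟩ unchanged and applies Rz(4.217) to qubit 1 on the control-|1⟩ pair (|10⟩, |11⟩).
Rz(4.217) = [[e^(−iθ/2), 0], [0, e^(iθ/2)]] with e^(±iθ/2) = cos(θ/2) ± i·sin(θ/2); θ = 4.217, cos(θ/2) ≈ -0.512165, sin(θ/2) ≈ 0.858887.
With a = amp(|10⟩) = (-0.3371 - 0.1746i) and b = amp(|11⟩) = (-0.02575 - 0.04022i):
new amp(|10⟩) = (-0.512165 - 0.858887i)·a = (0.02269 + 0.379i)
new amp(|11⟩) = (-0.512165 + 0.858887i)·b = (0.04773 - 0.001517i)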